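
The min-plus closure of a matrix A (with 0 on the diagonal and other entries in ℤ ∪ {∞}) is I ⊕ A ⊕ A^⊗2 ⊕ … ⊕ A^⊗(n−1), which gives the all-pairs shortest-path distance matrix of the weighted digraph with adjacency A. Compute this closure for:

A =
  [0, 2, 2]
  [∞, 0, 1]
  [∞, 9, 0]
Closure =
  [0, 2, 2]
  [∞, 0, 1]
  [∞, 9, 0]

This is the Floyd-Warshall all-pairs shortest-path computation. For each intermediate vertex k = 0, 1, …, 2, update dist[i][j] ← min(dist[i][j], dist[i][k] + dist[k][j]). The final matrix gives, for each (i, j), the minimum total weight of any directed path from i to j (possibly empty when i = j).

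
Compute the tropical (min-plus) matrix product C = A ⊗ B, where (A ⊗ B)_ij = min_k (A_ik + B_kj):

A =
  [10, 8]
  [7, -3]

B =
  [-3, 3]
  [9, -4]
A ⊗ B =
  [7, 4]
  [4, -7]

Apply the min-plus product entry-by-entry:
  C[0][0] = min over k of (A[0][0] + B[0][0] = 10 + -3 = 7, A[0][1] + B[1][0] = 8 + 9 = 17) = 7 (attained at k = 0)
  C[0][1] = min over k of (A[0][0] + B[0][1] = 10 + 3 = 13, A[0][1] + B[1][1] = 8 + -4 = 4) = 4 (attained at k = 1)
  C[1][0] = min over k of (A[1][0] + B[0][0] = 7 + -3 = 4, A[1][1] + B[1][0] = -3 + 9 = 6) = 4 (attained at k = 0)
  C[1][1] = min over k of (A[1][0] + B[0][1] = 7 + 3 = 10, A[1][1] + B[1][1] = -3 + -4 = -7) = -7 (attained at k = 1)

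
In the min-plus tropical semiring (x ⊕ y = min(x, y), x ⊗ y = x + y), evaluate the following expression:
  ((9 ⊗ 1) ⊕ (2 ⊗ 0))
((9 ⊗ 1) ⊕ (2 ⊗ 0)) = 2

Expand innermost to outermost. Recall ⊕ takes the minimum of its arguments and ⊗ takes their sum. Working out the expression ((9 ⊗ 1) ⊕ (2 ⊗ 0)) gives 2.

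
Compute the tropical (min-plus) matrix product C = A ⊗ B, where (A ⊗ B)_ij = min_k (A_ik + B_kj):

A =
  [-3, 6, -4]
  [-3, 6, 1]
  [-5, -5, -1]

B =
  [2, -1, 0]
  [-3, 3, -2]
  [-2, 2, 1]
A ⊗ B =
  [-6, -4, -3]
  [-1, -4, -3]
  [-8, -6, -7]

Apply the min-plus product entry-by-entry:
  C[0][0] = min over k of (A[0][0] + B[0][0] = -3 + 2 = -1, A[0][1] + B[1][0] = 6 + -3 = 3, A[0][2] + B[2][0] = -4 + -2 = -6) = -6 (attained at k = 2)
  C[0][1] = min over k of (A[0][0] + B[0][1] = -3 + -1 = -4, A[0][1] + B[1][1] = 6 + 3 = 9, A[0][2] + B[2][1] = -4 + 2 = -2) = -4 (attained at k = 0)
  C[0][2] = min over k of (A[0][0] + B[0][2] = -3 + 0 = -3, A[0][1] + B[1][2] = 6 + -2 = 4, A[0][2] + B[2][2] = -4 + 1 = -3) = -3 (attained at k = 0)
  C[1][0] = min over k of (A[1][0] + B[0][0] = -3 + 2 = -1, A[1][1] + B[1][0] = 6 + -3 = 3, A[1][2] + B[2][0] = 1 + -2 = -1) = -1 (attained at k = 0)
  C[1][1] = min over k of (A[1][0] + B[0][1] = -3 + -1 = -4, A[1][1] + B[1][1] = 6 + 3 = 9, A[1][2] + B[2][1] = 1 + 2 = 3) = -4 (attained at k = 0)
  C[1][2] = min over k of (A[1][0] + B[0][2] = -3 + 0 = -3, A[1][1] + B[1][2] = 6 + -2 = 4, A[1][2] + B[2][2] = 1 + 1 = 2) = -3 (attained at k = 0)
  C[2][0] = min over k of (A[2][0] + B[0][0] = -5 + 2 = -3, A[2][1] + B[1][0] = -5 + -3 = -8, A[2][2] + B[2][0] = -1 + -2 = -3) = -8 (attained at k = 1)
  C[2][1] = min over k of (A[2][0] + B[0][1] = -5 + -1 = -6, A[2][1] + B[1][1] = -5 + 3 = -2, A[2][2] + B[2][1] = -1 + 2 = 1) = -6 (attained at k = 0)
  C[2][2] = min over k of (A[2][0] + B[0][2] = -5 + 0 = -5, A[2][1] + B[1][2] = -5 + -2 = -7, A[2][2] + B[2][2] = -1 + 1 = 0) = -7 (attained at k = 1)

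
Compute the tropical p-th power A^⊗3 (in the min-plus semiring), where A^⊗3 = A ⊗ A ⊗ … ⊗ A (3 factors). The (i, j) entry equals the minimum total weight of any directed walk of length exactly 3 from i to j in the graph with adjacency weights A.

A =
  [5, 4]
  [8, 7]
A^⊗3 =
  [15, 14]
  [18, 17]

Each entry (A^⊗3)_ij equals the minimum over all length-3 walks i = v_0 → v_1 → … → v_3 = j of Σ_t A[v_t][v_{t+1}]. For example, for (i, j) = (0, 1) we minimise over 4 possible intermediate vertex sequences; the minimum is 14, attained along the walk 0 → 0 → 0 → 1.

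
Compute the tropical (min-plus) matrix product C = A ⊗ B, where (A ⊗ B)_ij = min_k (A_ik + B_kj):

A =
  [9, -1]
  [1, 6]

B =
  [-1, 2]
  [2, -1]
A ⊗ B =
  [1, -2]
  [0, 3]

Apply the min-plus product entry-by-entry:
  C[0][0] = min over k of (A[0][0] + B[0][0] = 9 + -1 = 8, A[0][1] + B[1][0] = -1 + 2 = 1) = 1 (attained at k = 1)
  C[0][1] = min over k of (A[0][0] + B[0][1] = 9 + 2 = 11, A[0][1] + B[1][1] = -1 + -1 = -2) = -2 (attained at k = 1)
  C[1][0] = min over k of (A[1][0] + B[0][0] = 1 + -1 = 0, A[1][1] + B[1][0] = 6 + 2 = 8) = 0 (attained at k = 0)
  C[1][1] = min over k of (A[1][0] + B[0][1] = 1 + 2 = 3, A[1][1] + B[1][1] = 6 + -1 = 5) = 3 (attained at k = 0)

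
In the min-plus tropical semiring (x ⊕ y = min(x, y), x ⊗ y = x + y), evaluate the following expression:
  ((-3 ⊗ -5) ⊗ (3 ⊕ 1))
((-3 ⊗ -5) ⊗ (3 ⊕ 1)) = -7

Expand innermost to outermost. Recall ⊕ takes the minimum of its arguments and ⊗ takes their sum. Working out the expression ((-3 ⊗ -5) ⊗ (3 ⊕ 1)) gives -7.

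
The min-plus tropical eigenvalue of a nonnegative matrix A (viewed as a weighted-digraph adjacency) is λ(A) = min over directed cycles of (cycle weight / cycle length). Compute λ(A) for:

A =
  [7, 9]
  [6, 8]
λ(A) = 7

Enumerate directed cycles and compute their means (weight / length). Sample:
  cycle 0 → 0: weight = 7, length = 1, mean = 7/1 ≈ 7.000
  cycle 1 → 1: weight = 8, length = 1, mean = 8/1 ≈ 8.000
  cycle 0 → 1 → 0: weight = 15, length = 2, mean = 15/2 ≈ 7.500
  cycle 1 → 0 → 1: weight = 15, length = 2, mean = 15/2 ≈ 7.500
Minimum mean = 7.000, attained e.g. along the cycle 0 → 0 with weight 7 and length 1. So λ(A) = 7/1 = 7.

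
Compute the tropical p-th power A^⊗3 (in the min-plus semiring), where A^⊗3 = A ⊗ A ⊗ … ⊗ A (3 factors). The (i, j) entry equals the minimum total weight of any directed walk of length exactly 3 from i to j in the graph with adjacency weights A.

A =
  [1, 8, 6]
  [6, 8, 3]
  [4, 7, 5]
A^⊗3 =
  [3, 10, 8]
  [8, 15, 13]
  [6, 13, 11]

Each entry (A^⊗3)_ij equals the minimum over all length-3 walks i = v_0 → v_1 → … → v_3 = j of Σ_t A[v_t][v_{t+1}]. For example, for (i, j) = (0, 2) we minimise over 9 possible intermediate vertex sequences; the minimum is 8, attained along the walk 0 → 0 → 0 → 2.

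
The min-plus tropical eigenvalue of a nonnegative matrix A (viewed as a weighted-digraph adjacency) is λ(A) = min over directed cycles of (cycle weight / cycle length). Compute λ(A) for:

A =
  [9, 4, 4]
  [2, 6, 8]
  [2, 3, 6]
λ(A) = 3

Enumerate directed cycles and compute their means (weight / length). Sample:
  cycle 0 → 0: weight = 9, length = 1, mean = 9/1 ≈ 9.000
  cycle 1 → 1: weight = 6, length = 1, mean = 6/1 ≈ 6.000
  cycle 2 → 2: weight = 6, length = 1, mean = 6/1 ≈ 6.000
  cycle 0 → 1 → 0: weight = 6, length = 2, mean = 6/2 ≈ 3.000
  cycle 0 → 2 → 0: weight = 6, length = 2, mean = 6/2 ≈ 3.000
  cycle 1 → 0 → 1: weight = 6, length = 2, mean = 6/2 ≈ 3.000
Minimum mean = 3.000, attained e.g. along the cycle 0 → 1 → 0 with weight 6 and length 2. So λ(A) = 6/2 = 3.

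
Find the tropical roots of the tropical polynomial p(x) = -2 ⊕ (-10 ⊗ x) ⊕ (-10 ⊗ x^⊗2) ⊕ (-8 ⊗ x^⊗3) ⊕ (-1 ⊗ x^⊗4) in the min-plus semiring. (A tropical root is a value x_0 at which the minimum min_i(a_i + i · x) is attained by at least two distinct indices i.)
Roots: {-7, -2, 0, 8}

Each tropical root is a break point of the lower envelope of the lines y = a_i + i · x (there are 5 lines, with slopes 0, 1, ..., 4). Only the lines that attain the minimum somewhere contribute to roots; other lines are dominated. Here the surviving (envelope) indices are i = 4, i = 3, i = 2, i = 1, i = 0.
Intersections between consecutive envelope lines give the roots: for adjacent envelope indices i < j the intersection is x = (a_i − a_j) / (j − i). Reading off the sorted break points: {-7, -2, 0, 8}.
Verification: at each break x_0, at least two indices attain the minimum of min_i(a_i + i · x_0).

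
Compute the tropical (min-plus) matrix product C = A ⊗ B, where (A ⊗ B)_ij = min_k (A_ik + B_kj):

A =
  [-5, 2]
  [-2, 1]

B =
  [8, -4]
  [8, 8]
A ⊗ B =
  [3, -9]
  [6, -6]

Apply the min-plus product entry-by-entry:
  C[0][0] = min over k of (A[0][0] + B[0][0] = -5 + 8 = 3, A[0][1] + B[1][0] = 2 + 8 = 10) = 3 (attained at k = 0)
  C[0][1] = min over k of (A[0][0] + B[0][1] = -5 + -4 = -9, A[0][1] + B[1][1] = 2 + 8 = 10) = -9 (attained at k = 0)
  C[1][0] = min over k of (A[1][0] + B[0][0] = -2 + 8 = 6, A[1][1] + B[1][0] = 1 + 8 = 9) = 6 (attained at k = 0)
  C[1][1] = min over k of (A[1][0] + B[0][1] = -2 + -4 = -6, A[1][1] + B[1][1] = 1 + 8 = 9) = -6 (attained at k = 0)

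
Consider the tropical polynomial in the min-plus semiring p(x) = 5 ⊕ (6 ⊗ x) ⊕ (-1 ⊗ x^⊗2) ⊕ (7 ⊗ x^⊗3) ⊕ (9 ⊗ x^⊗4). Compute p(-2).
p(-2) = -5

A tropical monomial a ⊗ x^⊗i evaluates to a + i · x. Evaluating each term at x = -2:
  Term 0 contributes 5 + 0 · -2 = 5
  Term 1 contributes 6 + 1 · -2 = 4
  Term 2 contributes -1 + 2 · -2 = -5
  Term 3 contributes 7 + 3 · -2 = 1
  Term 4 contributes 9 + 4 · -2 = 1
p(-2) = ⊕ of these = min[5, 4, -5, 1, 1] = -5.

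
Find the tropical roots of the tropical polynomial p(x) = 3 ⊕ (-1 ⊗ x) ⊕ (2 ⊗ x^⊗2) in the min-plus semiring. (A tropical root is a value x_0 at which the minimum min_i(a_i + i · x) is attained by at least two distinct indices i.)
Roots: {-3, 4}

Each tropical root is a break point of the lower envelope of the lines y = a_i + i · x (there are 3 lines, with slopes 0, 1, ..., 2). Only the lines that attain the minimum somewhere contribute to roots; other lines are dominated. Here the surviving (envelope) indices are i = 2, i = 1, i = 0.
Intersections between consecutive envelope lines give the roots: for adjacent envelope indices i < j the intersection is x = (a_i − a_j) / (j − i). Reading off the sorted break points: {-3, 4}.
Verification: at each break x_0, at least two indices attain the minimum of min_i(a_i + i · x_0).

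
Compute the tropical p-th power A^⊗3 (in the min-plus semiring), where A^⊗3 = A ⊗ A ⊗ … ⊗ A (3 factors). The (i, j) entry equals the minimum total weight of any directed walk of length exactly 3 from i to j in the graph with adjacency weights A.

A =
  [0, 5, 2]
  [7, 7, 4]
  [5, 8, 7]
A^⊗3 =
  [0, 5, 2]
  [7, 12, 9]
  [5, 10, 7]

Each entry (A^⊗3)_ij equals the minimum over all length-3 walks i = v_0 → v_1 → … → v_3 = j of Σ_t A[v_t][v_{t+1}]. For example, for (i, j) = (0, 2) we minimise over 9 possible intermediate vertex sequences; the minimum is 2, attained along the walk 0 → 0 → 0 → 2.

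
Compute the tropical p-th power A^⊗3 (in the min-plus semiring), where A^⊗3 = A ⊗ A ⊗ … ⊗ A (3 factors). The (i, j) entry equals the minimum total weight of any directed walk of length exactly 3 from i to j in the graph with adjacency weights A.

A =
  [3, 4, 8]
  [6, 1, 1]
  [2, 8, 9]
A^⊗3 =
  [7, 6, 6]
  [4, 3, 3]
  [8, 7, 7]

Each entry (A^⊗3)_ij equals the minimum over all length-3 walks i = v_0 → v_1 → … → v_3 = j of Σ_t A[v_t][v_{t+1}]. For example, for (i, j) = (0, 2) we minimise over 9 possible intermediate vertex sequences; the minimum is 6, attained along the walk 0 → 1 → 1 → 2.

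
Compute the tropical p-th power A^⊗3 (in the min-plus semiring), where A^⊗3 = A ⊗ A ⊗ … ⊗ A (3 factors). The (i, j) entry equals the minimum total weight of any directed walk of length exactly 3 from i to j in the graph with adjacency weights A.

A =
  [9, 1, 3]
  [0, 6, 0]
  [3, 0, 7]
A^⊗3 =
  [3, 1, 3]
  [0, 3, 0]
  [3, 0, 3]

Each entry (A^⊗3)_ij equals the minimum over all length-3 walks i = v_0 → v_1 → … → v_3 = j of Σ_t A[v_t][v_{t+1}]. For example, for (i, j) = (0, 2) we minimise over 9 possible intermediate vertex sequences; the minimum is 3, attained along the walk 0 → 2 → 1 → 2.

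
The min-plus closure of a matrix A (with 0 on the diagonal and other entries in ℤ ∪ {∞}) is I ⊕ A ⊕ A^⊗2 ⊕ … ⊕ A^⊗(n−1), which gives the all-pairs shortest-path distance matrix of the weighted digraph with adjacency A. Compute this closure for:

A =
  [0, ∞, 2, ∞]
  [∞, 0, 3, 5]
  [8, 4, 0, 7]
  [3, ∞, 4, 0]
Closure =
  [0, 6, 2, 9]
  [8, 0, 3, 5]
  [8, 4, 0, 7]
  [3, 8, 4, 0]

This is the Floyd-Warshall all-pairs shortest-path computation. For each intermediate vertex k = 0, 1, …, 3, update dist[i][j] ← min(dist[i][j], dist[i][k] + dist[k][j]). The final matrix gives, for each (i, j), the minimum total weight of any directed path from i to j (possibly empty when i = j).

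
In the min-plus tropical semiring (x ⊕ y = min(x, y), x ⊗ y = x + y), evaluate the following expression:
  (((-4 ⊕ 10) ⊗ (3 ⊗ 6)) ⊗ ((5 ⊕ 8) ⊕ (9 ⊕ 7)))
(((-4 ⊕ 10) ⊗ (3 ⊗ 6)) ⊗ ((5 ⊕ 8) ⊕ (9 ⊕ 7))) = 10

Expand innermost to outermost. Recall ⊕ takes the minimum of its arguments and ⊗ takes their sum. Working out the expression (((-4 ⊕ 10) ⊗ (3 ⊗ 6)) ⊗ ((5 ⊕ 8) ⊕ (9 ⊕ 7))) gives 10.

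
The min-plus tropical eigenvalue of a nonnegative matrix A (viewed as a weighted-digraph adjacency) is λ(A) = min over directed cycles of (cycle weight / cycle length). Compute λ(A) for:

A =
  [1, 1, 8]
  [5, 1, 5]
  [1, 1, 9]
λ(A) = 1

Enumerate directed cycles and compute their means (weight / length). Sample:
  cycle 0 → 0: weight = 1, length = 1, mean = 1/1 ≈ 1.000
  cycle 1 → 1: weight = 1, length = 1, mean = 1/1 ≈ 1.000
  cycle 2 → 2: weight = 9, length = 1, mean = 9/1 ≈ 9.000
  cycle 0 → 1 → 0: weight = 6, length = 2, mean = 6/2 ≈ 3.000
  cycle 0 → 2 → 0: weight = 9, length = 2, mean = 9/2 ≈ 4.500
  cycle 1 → 0 → 1: weight = 6, length = 2, mean = 6/2 ≈ 3.000
Minimum mean = 1.000, attained e.g. along the cycle 0 → 0 with weight 1 and length 1. So λ(A) = 1/1 = 1.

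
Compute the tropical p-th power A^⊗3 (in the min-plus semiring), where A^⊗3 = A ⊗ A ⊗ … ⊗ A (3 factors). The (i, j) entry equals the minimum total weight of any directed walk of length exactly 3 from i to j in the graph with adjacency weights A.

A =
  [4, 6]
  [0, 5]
A^⊗3 =
  [10, 12]
  [6, 10]

Each entry (A^⊗3)_ij equals the minimum over all length-3 walks i = v_0 → v_1 → … → v_3 = j of Σ_t A[v_t][v_{t+1}]. For example, for (i, j) = (0, 1) we minimise over 4 possible intermediate vertex sequences; the minimum is 12, attained along the walk 0 → 1 → 0 → 1.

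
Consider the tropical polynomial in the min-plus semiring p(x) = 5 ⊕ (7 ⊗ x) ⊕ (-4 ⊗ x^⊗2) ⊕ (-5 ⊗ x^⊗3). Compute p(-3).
p(-3) = -14

A tropical monomial a ⊗ x^⊗i evaluates to a + i · x. Evaluating each term at x = -3:
  Term 0 contributes 5 + 0 · -3 = 5
  Term 1 contributes 7 + 1 · -3 = 4
  Term 2 contributes -4 + 2 · -3 = -10
  Term 3 contributes -5 + 3 · -3 = -14
p(-3) = ⊕ of these = min[5, 4, -10, -14] = -14.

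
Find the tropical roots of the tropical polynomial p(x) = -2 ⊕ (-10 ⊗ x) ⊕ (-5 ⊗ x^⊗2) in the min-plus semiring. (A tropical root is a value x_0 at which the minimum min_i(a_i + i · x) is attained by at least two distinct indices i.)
Roots: {-5, 8}

Each tropical root is a break point of the lower envelope of the lines y = a_i + i · x (there are 3 lines, with slopes 0, 1, ..., 2). Only the lines that attain the minimum somewhere contribute to roots; other lines are dominated. Here the surviving (envelope) indices are i = 2, i = 1, i = 0.
Intersections between consecutive envelope lines give the roots: for adjacent envelope indices i < j the intersection is x = (a_i − a_j) / (j − i). Reading off the sorted break points: {-5, 8}.
Verification: at each break x_0, at least two indices attain the minimum of min_i(a_i + i · x_0).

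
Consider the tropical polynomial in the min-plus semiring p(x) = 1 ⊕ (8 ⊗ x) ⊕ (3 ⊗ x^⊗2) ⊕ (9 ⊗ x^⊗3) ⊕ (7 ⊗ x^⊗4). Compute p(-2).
p(-2) = -1

A tropical monomial a ⊗ x^⊗i evaluates to a + i · x. Evaluating each term at x = -2:
  Term 0 contributes 1 + 0 · -2 = 1
  Term 1 contributes 8 + 1 · -2 = 6
  Term 2 contributes 3 + 2 · -2 = -1
  Term 3 contributes 9 + 3 · -2 = 3
  Term 4 contributes 7 + 4 · -2 = -1
p(-2) = ⊕ of these = min[1, 6, -1, 3, -1] = -1.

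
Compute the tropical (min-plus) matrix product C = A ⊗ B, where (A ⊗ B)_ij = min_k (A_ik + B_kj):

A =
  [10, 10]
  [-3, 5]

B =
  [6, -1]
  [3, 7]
A ⊗ B =
  [13, 9]
  [3, -4]

Apply the min-plus product entry-by-entry:
  C[0][0] = min over k of (A[0][0] + B[0][0] = 10 + 6 = 16, A[0][1] + B[1][0] = 10 + 3 = 13) = 13 (attained at k = 1)
  C[0][1] = min over k of (A[0][0] + B[0][1] = 10 + -1 = 9, A[0][1] + B[1][1] = 10 + 7 = 17) = 9 (attained at k = 0)
  C[1][0] = min over k of (A[1][0] + B[0][0] = -3 + 6 = 3, A[1][1] + B[1][0] = 5 + 3 = 8) = 3 (attained at k = 0)
  C[1][1] = min over k of (A[1][0] + B[0][1] = -3 + -1 = -4, A[1][1] + B[1][1] = 5 + 7 = 12) = -4 (attained at k = 0)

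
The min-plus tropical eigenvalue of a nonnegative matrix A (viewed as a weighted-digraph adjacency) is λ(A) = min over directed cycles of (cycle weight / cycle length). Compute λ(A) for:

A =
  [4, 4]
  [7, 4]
λ(A) = 4

Enumerate directed cycles and compute their means (weight / length). Sample:
  cycle 0 → 0: weight = 4, length = 1, mean = 4/1 ≈ 4.000
  cycle 1 → 1: weight = 4, length = 1, mean = 4/1 ≈ 4.000
  cycle 0 → 1 → 0: weight = 11, length = 2, mean = 11/2 ≈ 5.500
  cycle 1 → 0 → 1: weight = 11, length = 2, mean = 11/2 ≈ 5.500
Minimum mean = 4.000, attained e.g. along the cycle 0 → 0 with weight 4 and length 1. So λ(A) = 4/1 = 4.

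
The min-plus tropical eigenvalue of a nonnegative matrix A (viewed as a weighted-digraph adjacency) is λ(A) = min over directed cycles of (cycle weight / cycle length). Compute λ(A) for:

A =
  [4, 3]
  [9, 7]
λ(A) = 4

Enumerate directed cycles and compute their means (weight / length). Sample:
  cycle 0 → 0: weight = 4, length = 1, mean = 4/1 ≈ 4.000
  cycle 1 → 1: weight = 7, length = 1, mean = 7/1 ≈ 7.000
  cycle 0 → 1 → 0: weight = 12, length = 2, mean = 12/2 ≈ 6.000
  cycle 1 → 0 → 1: weight = 12, length = 2, mean = 12/2 ≈ 6.000
Minimum mean = 4.000, attained e.g. along the cycle 0 → 0 with weight 4 and length 1. So λ(A) = 4/1 = 4.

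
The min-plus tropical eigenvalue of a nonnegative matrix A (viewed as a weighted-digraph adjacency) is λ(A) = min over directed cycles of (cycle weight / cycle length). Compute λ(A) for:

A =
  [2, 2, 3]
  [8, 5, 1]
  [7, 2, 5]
λ(A) = 3/2

Enumerate directed cycles and compute their means (weight / length). Sample:
  cycle 0 → 0: weight = 2, length = 1, mean = 2/1 ≈ 2.000
  cycle 1 → 1: weight = 5, length = 1, mean = 5/1 ≈ 5.000
  cycle 2 → 2: weight = 5, length = 1, mean = 5/1 ≈ 5.000
  cycle 0 → 1 → 0: weight = 10, length = 2, mean = 10/2 ≈ 5.000
  cycle 0 → 2 → 0: weight = 10, length = 2, mean = 10/2 ≈ 5.000
  cycle 1 → 0 → 1: weight = 10, length = 2, mean = 10/2 ≈ 5.000
Minimum mean = 1.500, attained e.g. along the cycle 1 → 2 → 1 with weight 3 and length 2. So λ(A) = 3/2 = 3/2.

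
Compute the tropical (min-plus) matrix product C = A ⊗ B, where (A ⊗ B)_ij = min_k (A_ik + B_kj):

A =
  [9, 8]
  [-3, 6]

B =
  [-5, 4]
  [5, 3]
A ⊗ B =
  [4, 11]
  [-8, 1]

Apply the min-plus product entry-by-entry:
  C[0][0] = min over k of (A[0][0] + B[0][0] = 9 + -5 = 4, A[0][1] + B[1][0] = 8 + 5 = 13) = 4 (attained at k = 0)
  C[0][1] = min over k of (A[0][0] + B[0][1] = 9 + 4 = 13, A[0][1] + B[1][1] = 8 + 3 = 11) = 11 (attained at k = 1)
  C[1][0] = min over k of (A[1][0] + B[0][0] = -3 + -5 = -8, A[1][1] + B[1][0] = 6 + 5 = 11) = -8 (attained at k = 0)
  C[1][1] = min over k of (A[1][0] + B[0][1] = -3 + 4 = 1, A[1][1] + B[1][1] = 6 + 3 = 9) = 1 (attained at k = 0)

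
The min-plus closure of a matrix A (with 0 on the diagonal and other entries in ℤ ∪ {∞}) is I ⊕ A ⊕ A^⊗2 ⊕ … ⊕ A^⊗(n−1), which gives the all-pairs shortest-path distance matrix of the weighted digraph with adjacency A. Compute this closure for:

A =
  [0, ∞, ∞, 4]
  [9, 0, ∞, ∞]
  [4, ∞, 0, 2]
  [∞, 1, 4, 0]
Closure =
  [0, 5, 8, 4]
  [9, 0, 17, 13]
  [4, 3, 0, 2]
  [8, 1, 4, 0]

This is the Floyd-Warshall all-pairs shortest-path computation. For each intermediate vertex k = 0, 1, …, 3, update dist[i][j] ← min(dist[i][j], dist[i][k] + dist[k][j]). The final matrix gives, for each (i, j), the minimum total weight of any directed path from i to j (possibly empty when i = j).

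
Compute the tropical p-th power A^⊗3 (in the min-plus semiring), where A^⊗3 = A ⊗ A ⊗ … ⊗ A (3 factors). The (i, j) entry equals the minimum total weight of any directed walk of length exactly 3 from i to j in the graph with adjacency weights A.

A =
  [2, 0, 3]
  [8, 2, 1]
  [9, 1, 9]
A^⊗3 =
  [6, 2, 3]
  [10, 4, 3]
  [11, 3, 4]

Each entry (A^⊗3)_ij equals the minimum over all length-3 walks i = v_0 → v_1 → … → v_3 = j of Σ_t A[v_t][v_{t+1}]. For example, for (i, j) = (0, 2) we minimise over 9 possible intermediate vertex sequences; the minimum is 3, attained along the walk 0 → 0 → 1 → 2.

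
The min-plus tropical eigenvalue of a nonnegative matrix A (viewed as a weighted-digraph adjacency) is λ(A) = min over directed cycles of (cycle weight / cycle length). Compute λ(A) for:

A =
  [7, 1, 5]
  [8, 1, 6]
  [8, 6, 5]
λ(A) = 1

Enumerate directed cycles and compute their means (weight / length). Sample:
  cycle 0 → 0: weight = 7, length = 1, mean = 7/1 ≈ 7.000
  cycle 1 → 1: weight = 1, length = 1, mean = 1/1 ≈ 1.000
  cycle 2 → 2: weight = 5, length = 1, mean = 5/1 ≈ 5.000
  cycle 0 → 1 → 0: weight = 9, length = 2, mean = 9/2 ≈ 4.500
  cycle 0 → 2 → 0: weight = 13, length = 2, mean = 13/2 ≈ 6.500
  cycle 1 → 0 → 1: weight = 9, length = 2, mean = 9/2 ≈ 4.500
Minimum mean = 1.000, attained e.g. along the cycle 1 → 1 with weight 1 and length 1. So λ(A) = 1/1 = 1.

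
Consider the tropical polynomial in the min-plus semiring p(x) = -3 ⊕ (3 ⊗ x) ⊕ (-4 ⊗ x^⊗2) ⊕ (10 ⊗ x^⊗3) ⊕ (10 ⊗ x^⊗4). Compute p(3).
p(3) = -3

A tropical monomial a ⊗ x^⊗i evaluates to a + i · x. Evaluating each term at x = 3:
  Term 0 contributes -3 + 0 · 3 = -3
  Term 1 contributes 3 + 1 · 3 = 6
  Term 2 contributes -4 + 2 · 3 = 2
  Term 3 contributes 10 + 3 · 3 = 19
  Term 4 contributes 10 + 4 · 3 = 22
p(3) = ⊕ of these = min[-3, 6, 2, 19, 22] = -3.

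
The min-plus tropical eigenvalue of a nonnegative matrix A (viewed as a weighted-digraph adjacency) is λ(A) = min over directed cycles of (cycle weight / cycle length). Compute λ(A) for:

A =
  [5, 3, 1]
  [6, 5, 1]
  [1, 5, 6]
λ(A) = 1

Enumerate directed cycles and compute their means (weight / length). Sample:
  cycle 0 → 0: weight = 5, length = 1, mean = 5/1 ≈ 5.000
  cycle 1 → 1: weight = 5, length = 1, mean = 5/1 ≈ 5.000
  cycle 2 → 2: weight = 6, length = 1, mean = 6/1 ≈ 6.000
  cycle 0 → 1 → 0: weight = 9, length = 2, mean = 9/2 ≈ 4.500
  cycle 0 → 2 → 0: weight = 2, length = 2, mean = 2/2 ≈ 1.000
  cycle 1 → 0 → 1: weight = 9, length = 2, mean = 9/2 ≈ 4.500
Minimum mean = 1.000, attained e.g. along the cycle 0 → 2 → 0 with weight 2 and length 2. So λ(A) = 2/2 = 1.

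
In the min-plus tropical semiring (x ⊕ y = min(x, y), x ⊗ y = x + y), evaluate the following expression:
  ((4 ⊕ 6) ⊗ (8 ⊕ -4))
((4 ⊕ 6) ⊗ (8 ⊕ -4)) = 0

Expand innermost to outermost. Recall ⊕ takes the minimum of its arguments and ⊗ takes their sum. Working out the expression ((4 ⊕ 6) ⊗ (8 ⊕ -4)) gives 0.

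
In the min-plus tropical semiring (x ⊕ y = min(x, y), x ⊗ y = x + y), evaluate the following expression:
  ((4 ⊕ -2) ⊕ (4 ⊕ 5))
((4 ⊕ -2) ⊕ (4 ⊕ 5)) = -2

Expand innermost to outermost. Recall ⊕ takes the minimum of its arguments and ⊗ takes their sum. Working out the expression ((4 ⊕ -2) ⊕ (4 ⊕ 5)) gives -2.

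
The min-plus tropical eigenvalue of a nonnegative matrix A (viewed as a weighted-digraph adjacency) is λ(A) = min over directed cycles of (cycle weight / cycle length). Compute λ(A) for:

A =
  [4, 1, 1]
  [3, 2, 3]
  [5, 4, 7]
λ(A) = 2

Enumerate directed cycles and compute their means (weight / length). Sample:
  cycle 0 → 0: weight = 4, length = 1, mean = 4/1 ≈ 4.000
  cycle 1 → 1: weight = 2, length = 1, mean = 2/1 ≈ 2.000
  cycle 2 → 2: weight = 7, length = 1, mean = 7/1 ≈ 7.000
  cycle 0 → 1 → 0: weight = 4, length = 2, mean = 4/2 ≈ 2.000
  cycle 0 → 2 → 0: weight = 6, length = 2, mean = 6/2 ≈ 3.000
  cycle 1 → 0 → 1: weight = 4, length = 2, mean = 4/2 ≈ 2.000
Minimum mean = 2.000, attained e.g. along the cycle 1 → 1 with weight 2 and length 1. So λ(A) = 2/1 = 2.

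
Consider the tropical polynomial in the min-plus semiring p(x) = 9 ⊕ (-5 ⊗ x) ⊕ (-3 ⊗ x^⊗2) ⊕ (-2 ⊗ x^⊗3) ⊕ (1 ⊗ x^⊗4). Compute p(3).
p(3) = -2

A tropical monomial a ⊗ x^⊗i evaluates to a + i · x. Evaluating each term at x = 3:
  Term 0 contributes 9 + 0 · 3 = 9
  Term 1 contributes -5 + 1 · 3 = -2
  Term 2 contributes -3 + 2 · 3 = 3
  Term 3 contributes -2 + 3 · 3 = 7
  Term 4 contributes 1 + 4 · 3 = 13
p(3) = ⊕ of these = min[9, -2, 3, 7, 13] = -2.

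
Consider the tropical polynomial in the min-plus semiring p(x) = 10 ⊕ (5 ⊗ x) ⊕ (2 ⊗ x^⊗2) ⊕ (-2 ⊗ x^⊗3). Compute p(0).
p(0) = -2

A tropical monomial a ⊗ x^⊗i evaluates to a + i · x. Evaluating each term at x = 0:
  Term 0 contributes 10 + 0 · 0 = 10
  Term 1 contributes 5 + 1 · 0 = 5
  Term 2 contributes 2 + 2 · 0 = 2
  Term 3 contributes -2 + 3 · 0 = -2
p(0) = ⊕ of these = min[10, 5, 2, -2] = -2.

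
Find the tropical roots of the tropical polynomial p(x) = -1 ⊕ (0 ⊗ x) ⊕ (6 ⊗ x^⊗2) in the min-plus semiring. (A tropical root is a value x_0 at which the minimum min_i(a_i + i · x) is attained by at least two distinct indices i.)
Roots: {-6, -1}

Each tropical root is a break point of the lower envelope of the lines y = a_i + i · x (there are 3 lines, with slopes 0, 1, ..., 2). Only the lines that attain the minimum somewhere contribute to roots; other lines are dominated. Here the surviving (envelope) indices are i = 2, i = 1, i = 0.
Intersections between consecutive envelope lines give the roots: for adjacent envelope indices i < j the intersection is x = (a_i − a_j) / (j − i). Reading off the sorted break points: {-6, -1}.
Verification: at each break x_0, at least two indices attain the minimum of min_i(a_i + i · x_0).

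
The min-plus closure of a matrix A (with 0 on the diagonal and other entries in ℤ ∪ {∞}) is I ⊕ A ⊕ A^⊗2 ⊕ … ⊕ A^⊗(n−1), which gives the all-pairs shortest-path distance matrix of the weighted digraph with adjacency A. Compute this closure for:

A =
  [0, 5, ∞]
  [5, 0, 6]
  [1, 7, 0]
Closure =
  [0, 5, 11]
  [5, 0, 6]
  [1, 6, 0]

This is the Floyd-Warshall all-pairs shortest-path computation. For each intermediate vertex k = 0, 1, …, 2, update dist[i][j] ← min(dist[i][j], dist[i][k] + dist[k][j]). The final matrix gives, for each (i, j), the minimum total weight of any directed path from i to j (possibly empty when i = j).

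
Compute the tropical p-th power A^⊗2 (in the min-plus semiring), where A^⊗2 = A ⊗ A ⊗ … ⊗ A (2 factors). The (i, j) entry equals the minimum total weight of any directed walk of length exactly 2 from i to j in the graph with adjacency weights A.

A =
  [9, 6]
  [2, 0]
A^⊗2 =
  [8, 6]
  [2, 0]

Each entry (A^⊗2)_ij equals the minimum over all length-2 walks i = v_0 → v_1 → … → v_2 = j of Σ_t A[v_t][v_{t+1}]. For example, for (i, j) = (0, 1) we minimise over 2 possible intermediate vertex sequences; the minimum is 6, attained along the walk 0 → 1 → 1.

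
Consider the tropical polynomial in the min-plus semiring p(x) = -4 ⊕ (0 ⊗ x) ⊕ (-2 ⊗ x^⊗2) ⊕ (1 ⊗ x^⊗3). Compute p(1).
p(1) = -4

A tropical monomial a ⊗ x^⊗i evaluates to a + i · x. Evaluating each term at x = 1:
  Term 0 contributes -4 + 0 · 1 = -4
  Term 1 contributes 0 + 1 · 1 = 1
  Term 2 contributes -2 + 2 · 1 = 0
  Term 3 contributes 1 + 3 · 1 = 4
p(1) = ⊕ of these = min[-4, 1, 0, 4] = -4.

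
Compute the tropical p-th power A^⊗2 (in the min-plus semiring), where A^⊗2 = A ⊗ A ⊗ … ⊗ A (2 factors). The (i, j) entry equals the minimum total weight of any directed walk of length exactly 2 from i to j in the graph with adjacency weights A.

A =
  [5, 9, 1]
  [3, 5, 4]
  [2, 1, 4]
A^⊗2 =
  [3, 2, 5]
  [6, 5, 4]
  [4, 5, 3]

Each entry (A^⊗2)_ij equals the minimum over all length-2 walks i = v_0 → v_1 → … → v_2 = j of Σ_t A[v_t][v_{t+1}]. For example, for (i, j) = (0, 2) we minimise over 3 possible intermediate vertex sequences; the minimum is 5, attained along the walk 0 → 2 → 2.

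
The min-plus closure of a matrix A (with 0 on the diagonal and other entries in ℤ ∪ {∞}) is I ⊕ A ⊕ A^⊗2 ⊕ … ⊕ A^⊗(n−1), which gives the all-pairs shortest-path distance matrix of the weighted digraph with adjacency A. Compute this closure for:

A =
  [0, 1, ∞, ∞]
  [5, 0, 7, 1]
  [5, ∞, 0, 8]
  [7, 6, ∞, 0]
Closure =
  [0, 1, 8, 2]
  [5, 0, 7, 1]
  [5, 6, 0, 7]
  [7, 6, 13, 0]

This is the Floyd-Warshall all-pairs shortest-path computation. For each intermediate vertex k = 0, 1, …, 3, update dist[i][j] ← min(dist[i][j], dist[i][k] + dist[k][j]). The final matrix gives, for each (i, j), the minimum total weight of any directed path from i to j (possibly empty when i = j).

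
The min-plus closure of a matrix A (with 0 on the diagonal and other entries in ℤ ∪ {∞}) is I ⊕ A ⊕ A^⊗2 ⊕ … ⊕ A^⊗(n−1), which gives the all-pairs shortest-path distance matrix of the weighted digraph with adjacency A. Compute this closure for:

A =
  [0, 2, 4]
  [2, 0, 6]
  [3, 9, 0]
Closure =
  [0, 2, 4]
  [2, 0, 6]
  [3, 5, 0]

This is the Floyd-Warshall all-pairs shortest-path computation. For each intermediate vertex k = 0, 1, …, 2, update dist[i][j] ← min(dist[i][j], dist[i][k] + dist[k][j]). The final matrix gives, for each (i, j), the minimum total weight of any directed path from i to j (possibly empty when i = j).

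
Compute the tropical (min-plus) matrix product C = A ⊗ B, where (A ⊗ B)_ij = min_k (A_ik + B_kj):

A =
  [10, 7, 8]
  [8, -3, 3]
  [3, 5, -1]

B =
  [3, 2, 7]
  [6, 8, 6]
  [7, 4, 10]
A ⊗ B =
  [13, 12, 13]
  [3, 5, 3]
  [6, 3, 9]

Apply the min-plus product entry-by-entry:
  C[0][0] = min over k of (A[0][0] + B[0][0] = 10 + 3 = 13, A[0][1] + B[1][0] = 7 + 6 = 13, A[0][2] + B[2][0] = 8 + 7 = 15) = 13 (attained at k = 0)
  C[0][1] = min over k of (A[0][0] + B[0][1] = 10 + 2 = 12, A[0][1] + B[1][1] = 7 + 8 = 15, A[0][2] + B[2][1] = 8 + 4 = 12) = 12 (attained at k = 0)
  C[0][2] = min over k of (A[0][0] + B[0][2] = 10 + 7 = 17, A[0][1] + B[1][2] = 7 + 6 = 13, A[0][2] + B[2][2] = 8 + 10 = 18) = 13 (attained at k = 1)
  C[1][0] = min over k of (A[1][0] + B[0][0] = 8 + 3 = 11, A[1][1] + B[1][0] = -3 + 6 = 3, A[1][2] + B[2][0] = 3 + 7 = 10) = 3 (attained at k = 1)
  C[1][1] = min over k of (A[1][0] + B[0][1] = 8 + 2 = 10, A[1][1] + B[1][1] = -3 + 8 = 5, A[1][2] + B[2][1] = 3 + 4 = 7) = 5 (attained at k = 1)
  C[1][2] = min over k of (A[1][0] + B[0][2] = 8 + 7 = 15, A[1][1] + B[1][2] = -3 + 6 = 3, A[1][2] + B[2][2] = 3 + 10 = 13) = 3 (attained at k = 1)
  C[2][0] = min over k of (A[2][0] + B[0][0] = 3 + 3 = 6, A[2][1] + B[1][0] = 5 + 6 = 11, A[2][2] + B[2][0] = -1 + 7 = 6) = 6 (attained at k = 0)
  C[2][1] = min over k of (A[2][0] + B[0][1] = 3 + 2 = 5, A[2][1] + B[1][1] = 5 + 8 = 13, A[2][2] + B[2][1] = -1 + 4 = 3) = 3 (attained at k = 2)
  C[2][2] = min over k of (A[2][0] + B[0][2] = 3 + 7 = 10, A[2][1] + B[1][2] = 5 + 6 = 11, A[2][2] + B[2][2] = -1 + 10 = 9) = 9 (attained at k = 2)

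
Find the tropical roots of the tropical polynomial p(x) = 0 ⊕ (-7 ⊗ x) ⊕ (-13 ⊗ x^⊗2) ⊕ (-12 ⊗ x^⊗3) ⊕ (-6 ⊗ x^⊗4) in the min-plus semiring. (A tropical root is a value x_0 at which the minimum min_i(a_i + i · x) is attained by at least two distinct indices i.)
Roots: {-6, -1, 6, 7}

Each tropical root is a break point of the lower envelope of the lines y = a_i + i · x (there are 5 lines, with slopes 0, 1, ..., 4). Only the lines that attain the minimum somewhere contribute to roots; other lines are dominated. Here the surviving (envelope) indices are i = 4, i = 3, i = 2, i = 1, i = 0.
Intersections between consecutive envelope lines give the roots: for adjacent envelope indices i < j the intersection is x = (a_i − a_j) / (j − i). Reading off the sorted break points: {-6, -1, 6, 7}.
Verification: at each break x_0, at least two indices attain the minimum of min_i(a_i + i · x_0).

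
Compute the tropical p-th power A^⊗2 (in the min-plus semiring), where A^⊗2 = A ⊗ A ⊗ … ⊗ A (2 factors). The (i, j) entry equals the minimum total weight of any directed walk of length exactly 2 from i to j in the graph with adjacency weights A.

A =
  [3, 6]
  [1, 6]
A^⊗2 =
  [6, 9]
  [4, 7]

Each entry (A^⊗2)_ij equals the minimum over all length-2 walks i = v_0 → v_1 → … → v_2 = j of Σ_t A[v_t][v_{t+1}]. For example, for (i, j) = (0, 1) we minimise over 2 possible intermediate vertex sequences; the minimum is 9, attained along the walk 0 → 0 → 1.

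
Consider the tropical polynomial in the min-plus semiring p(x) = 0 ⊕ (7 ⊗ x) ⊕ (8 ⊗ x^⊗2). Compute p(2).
p(2) = 0

A tropical monomial a ⊗ x^⊗i evaluates to a + i · x. Evaluating each term at x = 2:
  Term 0 contributes 0 + 0 · 2 = 0
  Term 1 contributes 7 + 1 · 2 = 9
  Term 2 contributes 8 + 2 · 2 = 12
p(2) = ⊕ of these = min[0, 9, 12] = 0.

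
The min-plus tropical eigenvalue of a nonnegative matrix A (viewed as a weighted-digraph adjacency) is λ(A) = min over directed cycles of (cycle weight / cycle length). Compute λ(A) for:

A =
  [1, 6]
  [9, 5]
λ(A) = 1

Enumerate directed cycles and compute their means (weight / length). Sample:
  cycle 0 → 0: weight = 1, length = 1, mean = 1/1 ≈ 1.000
  cycle 1 → 1: weight = 5, length = 1, mean = 5/1 ≈ 5.000
  cycle 0 → 1 → 0: weight = 15, length = 2, mean = 15/2 ≈ 7.500
  cycle 1 → 0 → 1: weight = 15, length = 2, mean = 15/2 ≈ 7.500
Minimum mean = 1.000, attained e.g. along the cycle 0 → 0 with weight 1 and length 1. So λ(A) = 1/1 = 1.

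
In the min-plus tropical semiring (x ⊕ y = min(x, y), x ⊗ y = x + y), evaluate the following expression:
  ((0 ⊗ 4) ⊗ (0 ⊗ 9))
((0 ⊗ 4) ⊗ (0 ⊗ 9)) = 13

Expand innermost to outermost. Recall ⊕ takes the minimum of its arguments and ⊗ takes their sum. Working out the expression ((0 ⊗ 4) ⊗ (0 ⊗ 9)) gives 13.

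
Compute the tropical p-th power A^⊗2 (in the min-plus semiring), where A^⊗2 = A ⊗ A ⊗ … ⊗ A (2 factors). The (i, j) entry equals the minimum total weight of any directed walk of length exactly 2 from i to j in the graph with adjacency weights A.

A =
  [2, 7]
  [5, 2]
A^⊗2 =
  [4, 9]
  [7, 4]

Each entry (A^⊗2)_ij equals the minimum over all length-2 walks i = v_0 → v_1 → … → v_2 = j of Σ_t A[v_t][v_{t+1}]. For example, for (i, j) = (0, 1) we minimise over 2 possible intermediate vertex sequences; the minimum is 9, attained along the walk 0 → 0 → 1.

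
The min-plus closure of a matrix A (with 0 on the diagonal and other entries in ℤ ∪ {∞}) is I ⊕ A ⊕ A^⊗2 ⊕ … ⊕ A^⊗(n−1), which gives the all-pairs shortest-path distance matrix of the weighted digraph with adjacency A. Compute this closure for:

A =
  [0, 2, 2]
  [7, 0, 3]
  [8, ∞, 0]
Closure =
  [0, 2, 2]
  [7, 0, 3]
  [8, 10, 0]

This is the Floyd-Warshall all-pairs shortest-path computation. For each intermediate vertex k = 0, 1, …, 2, update dist[i][j] ← min(dist[i][j], dist[i][k] + dist[k][j]). The final matrix gives, for each (i, j), the minimum total weight of any directed path from i to j (possibly empty when i = j).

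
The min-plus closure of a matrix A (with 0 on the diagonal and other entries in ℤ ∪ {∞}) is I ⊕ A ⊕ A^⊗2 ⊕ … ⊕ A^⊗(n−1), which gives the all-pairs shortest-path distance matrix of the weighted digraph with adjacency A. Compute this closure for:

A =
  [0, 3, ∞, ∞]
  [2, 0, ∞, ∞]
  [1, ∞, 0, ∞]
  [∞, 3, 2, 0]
Closure =
  [0, 3, ∞, ∞]
  [2, 0, ∞, ∞]
  [1, 4, 0, ∞]
  [3, 3, 2, 0]

This is the Floyd-Warshall all-pairs shortest-path computation. For each intermediate vertex k = 0, 1, …, 3, update dist[i][j] ← min(dist[i][j], dist[i][k] + dist[k][j]). The final matrix gives, for each (i, j), the minimum total weight of any directed path from i to j (possibly empty when i = j).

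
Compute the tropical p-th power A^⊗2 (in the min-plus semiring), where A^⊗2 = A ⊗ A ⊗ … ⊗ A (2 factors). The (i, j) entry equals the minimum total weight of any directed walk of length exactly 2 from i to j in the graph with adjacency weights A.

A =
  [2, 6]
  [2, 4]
A^⊗2 =
  [4, 8]
  [4, 8]

Each entry (A^⊗2)_ij equals the minimum over all length-2 walks i = v_0 → v_1 → … → v_2 = j of Σ_t A[v_t][v_{t+1}]. For example, for (i, j) = (0, 1) we minimise over 2 possible intermediate vertex sequences; the minimum is 8, attained along the walk 0 → 0 → 1.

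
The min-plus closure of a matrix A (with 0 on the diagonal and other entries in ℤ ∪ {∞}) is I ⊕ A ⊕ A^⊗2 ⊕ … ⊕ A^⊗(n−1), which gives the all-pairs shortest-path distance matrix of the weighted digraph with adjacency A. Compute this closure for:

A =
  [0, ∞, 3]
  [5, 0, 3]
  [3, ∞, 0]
Closure =
  [0, ∞, 3]
  [5, 0, 3]
  [3, ∞, 0]

This is the Floyd-Warshall all-pairs shortest-path computation. For each intermediate vertex k = 0, 1, …, 2, update dist[i][j] ← min(dist[i][j], dist[i][k] + dist[k][j]). The final matrix gives, for each (i, j), the minimum total weight of any directed path from i to j (possibly empty when i = j).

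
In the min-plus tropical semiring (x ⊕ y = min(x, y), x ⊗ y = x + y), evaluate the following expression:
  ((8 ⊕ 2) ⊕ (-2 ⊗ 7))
((8 ⊕ 2) ⊕ (-2 ⊗ 7)) = 2

Expand innermost to outermost. Recall ⊕ takes the minimum of its arguments and ⊗ takes their sum. Working out the expression ((8 ⊕ 2) ⊕ (-2 ⊗ 7)) gives 2.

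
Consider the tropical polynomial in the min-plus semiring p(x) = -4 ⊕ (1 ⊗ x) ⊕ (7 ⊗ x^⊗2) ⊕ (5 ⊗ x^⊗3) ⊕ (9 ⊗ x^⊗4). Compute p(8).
p(8) = -4

A tropical monomial a ⊗ x^⊗i evaluates to a + i · x. Evaluating each term at x = 8:
  Term 0 contributes -4 + 0 · 8 = -4
  Term 1 contributes 1 + 1 · 8 = 9
  Term 2 contributes 7 + 2 · 8 = 23
  Term 3 contributes 5 + 3 · 8 = 29
  Term 4 contributes 9 + 4 · 8 = 41
p(8) = ⊕ of these = min[-4, 9, 23, 29, 41] = -4.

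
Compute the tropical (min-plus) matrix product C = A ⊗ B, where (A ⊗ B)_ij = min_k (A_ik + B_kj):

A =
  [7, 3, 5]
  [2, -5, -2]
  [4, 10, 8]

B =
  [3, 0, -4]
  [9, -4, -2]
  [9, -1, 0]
A ⊗ B =
  [10, -1, 1]
  [4, -9, -7]
  [7, 4, 0]

Apply the min-plus product entry-by-entry:
  C[0][0] = min over k of (A[0][0] + B[0][0] = 7 + 3 = 10, A[0][1] + B[1][0] = 3 + 9 = 12, A[0][2] + B[2][0] = 5 + 9 = 14) = 10 (attained at k = 0)
  C[0][1] = min over k of (A[0][0] + B[0][1] = 7 + 0 = 7, A[0][1] + B[1][1] = 3 + -4 = -1, A[0][2] + B[2][1] = 5 + -1 = 4) = -1 (attained at k = 1)
  C[0][2] = min over k of (A[0][0] + B[0][2] = 7 + -4 = 3, A[0][1] + B[1][2] = 3 + -2 = 1, A[0][2] + B[2][2] = 5 + 0 = 5) = 1 (attained at k = 1)
  C[1][0] = min over k of (A[1][0] + B[0][0] = 2 + 3 = 5, A[1][1] + B[1][0] = -5 + 9 = 4, A[1][2] + B[2][0] = -2 + 9 = 7) = 4 (attained at k = 1)
  C[1][1] = min over k of (A[1][0] + B[0][1] = 2 + 0 = 2, A[1][1] + B[1][1] = -5 + -4 = -9, A[1][2] + B[2][1] = -2 + -1 = -3) = -9 (attained at k = 1)
  C[1][2] = min over k of (A[1][0] + B[0][2] = 2 + -4 = -2, A[1][1] + B[1][2] = -5 + -2 = -7, A[1][2] + B[2][2] = -2 + 0 = -2) = -7 (attained at k = 1)
  C[2][0] = min over k of (A[2][0] + B[0][0] = 4 + 3 = 7, A[2][1] + B[1][0] = 10 + 9 = 19, A[2][2] + B[2][0] = 8 + 9 = 17) = 7 (attained at k = 0)
  C[2][1] = min over k of (A[2][0] + B[0][1] = 4 + 0 = 4, A[2][1] + B[1][1] = 10 + -4 = 6, A[2][2] + B[2][1] = 8 + -1 = 7) = 4 (attained at k = 0)
  C[2][2] = min over k of (A[2][0] + B[0][2] = 4 + -4 = 0, A[2][1] + B[1][2] = 10 + -2 = 8, A[2][2] + B[2][2] = 8 + 0 = 8) = 0 (attained at k = 0)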